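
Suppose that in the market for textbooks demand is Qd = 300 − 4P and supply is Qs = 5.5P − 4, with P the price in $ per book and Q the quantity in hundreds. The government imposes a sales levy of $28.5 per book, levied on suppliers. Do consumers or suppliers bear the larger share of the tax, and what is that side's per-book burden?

Consumers bear the larger share: $16.5 per book.

Before the tax: set 300 − 4P = 5.5P − 4 → P* = $32, Q* = 172.
With the tax collected from suppliers, supply shifts: Qs = 5.5(P − 28.5) − 4.
Solving gives Q = 106 with consumers paying $48.5 and suppliers receiving $20 (the $28.5 wedge).
Per-book burden: consumers $16.5, suppliers $12.
Consumers take the larger share because demand is less price-elastic here (demand slope 4 vs supply slope 5.5).
The less price-elastic side of the market bears the larger share of a per-unit tax.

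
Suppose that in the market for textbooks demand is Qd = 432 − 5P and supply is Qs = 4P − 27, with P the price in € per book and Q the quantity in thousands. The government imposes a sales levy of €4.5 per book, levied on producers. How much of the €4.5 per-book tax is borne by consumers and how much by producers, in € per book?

Without the tax, 432 − 5P = 4P − 27 gives 9P = 459, so P* = €51 and Q* = 177.
With the tax collected from producers, supply shifts: Qs = 4(P − 4.5) − 27.
New equilibrium: consumers pay €53, producers receive €48.5, Q = 167. (Wedge: Pb − Ps = 4.5.)
Burden on consumers: €2; on producers: €2.5. (They sum to €4.5.)
The less price-elastic side of the market bears the larger share of a per-unit tax.

Consumers bear €2 per book; producers bear €2.5 per book.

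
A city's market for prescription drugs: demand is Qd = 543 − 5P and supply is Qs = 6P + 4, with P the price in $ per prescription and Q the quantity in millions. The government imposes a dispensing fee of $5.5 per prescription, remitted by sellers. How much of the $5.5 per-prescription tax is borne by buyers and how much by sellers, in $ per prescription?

Buyers bear $3 per prescription; sellers bear $2.5 per prescription.

Before the tax: set 543 − 5P = 6P + 4 → P* = $49, Q* = 298.
With the tax collected from sellers, supply shifts: Qs = 6(P − 5.5) + 4.
Solving gives Q = 283 with buyers paying $52 and sellers receiving $46.5 (the $5.5 wedge).
Burden on buyers: $3; on sellers: $2.5. (They sum to $5.5.)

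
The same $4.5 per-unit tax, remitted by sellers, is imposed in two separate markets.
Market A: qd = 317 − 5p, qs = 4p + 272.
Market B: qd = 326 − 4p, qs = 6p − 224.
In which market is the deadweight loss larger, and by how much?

Market B, by $1.8.

Market A: pre-tax p* = $5, q* = 292; post-tax q = 282; deadweight loss = $22.5.
Market B: pre-tax p* = $55, q* = 106; post-tax q = 95.2; deadweight loss = $24.3.
Difference: $22.5 vs $24.3 → market B is larger by $1.8.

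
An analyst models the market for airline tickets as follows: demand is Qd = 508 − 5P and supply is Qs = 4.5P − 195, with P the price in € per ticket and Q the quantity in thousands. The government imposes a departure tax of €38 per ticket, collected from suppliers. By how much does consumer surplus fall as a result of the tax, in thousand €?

Before the tax: set 508 − 5P = 4.5P − 195 → P* = €74, Q* = 138.
With the tax collected from suppliers, supply shifts: Qs = 4.5(P − 38) − 195.
New equilibrium: consumers pay €92, suppliers receive €54, Q = 48. (Wedge: Pb − Ps = 38.)
ΔCS is the trapezoid between Q = 48 and Q = 138 of height €18: ½ · (138 + 48) · 18 = €1674.

Consumer surplus falls by €1674 thousand.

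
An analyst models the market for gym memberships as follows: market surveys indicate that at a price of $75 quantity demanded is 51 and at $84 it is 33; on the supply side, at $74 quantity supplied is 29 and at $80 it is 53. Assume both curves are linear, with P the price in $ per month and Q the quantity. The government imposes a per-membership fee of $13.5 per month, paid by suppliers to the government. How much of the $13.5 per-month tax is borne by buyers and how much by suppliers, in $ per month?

Demand slope: (33 − 51)/(84 − 75) = -2, so Qd = 201 − 2P.
Supply slope: (53 − 29)/(80 − 74) = 4, so Qs = 4P − 267.
Without the tax, 201 − 2P = 4P − 267 gives 6P = 468, so P* = $78 and Q* = 45.
With the tax collected from suppliers, supply shifts: Qs = 4(P − 13.5) − 267.
Solving gives Q = 27 with buyers paying $87 and suppliers receiving $73.5 (the $13.5 wedge).
Burden on buyers: $9; on suppliers: $4.5. (They sum to $13.5.)
The less price-elastic side of the market bears the larger share of a per-unit tax.

Buyers bear $9 per month; suppliers bear $4.5 per month.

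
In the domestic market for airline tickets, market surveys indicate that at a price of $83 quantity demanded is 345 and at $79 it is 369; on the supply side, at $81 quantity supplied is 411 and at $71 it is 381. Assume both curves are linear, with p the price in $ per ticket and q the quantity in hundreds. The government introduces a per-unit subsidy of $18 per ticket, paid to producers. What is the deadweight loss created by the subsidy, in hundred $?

Deadweight loss = $324 hundred.

Demand slope: (369 − 345)/(79 − 83) = -6, so qd = 843 − 6p.
Supply slope: (381 − 411)/(71 − 81) = 3, so qs = 3p + 168.
Before the subsidy: set 843 − 6p = 3p + 168 → p* = $75, q* = 393.
With a per-unit subsidy paid to producers, each receives p + 18 per unit sold, so supply becomes qs = 3(p + 18) + 168.
Solving gives q = 429 with consumers paying $69 and producers receiving $87 (the $18 wedge).
Quantity rises by |ΔQ| = |393 − 429| = 36.
DWL = ½ · t · |ΔQ| = ½ · 18 · 36 = $324.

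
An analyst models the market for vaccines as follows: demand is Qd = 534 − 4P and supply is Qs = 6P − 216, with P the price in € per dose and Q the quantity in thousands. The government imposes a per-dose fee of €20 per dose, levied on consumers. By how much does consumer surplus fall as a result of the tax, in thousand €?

Consumer surplus falls by €2520 thousand.

Before the tax: set 534 − 4P = 6P − 216 → P* = €75, Q* = 234.
With the tax collected from consumers, demand (in seller-price terms) shifts: Qd = 534 − 4(P + 20).
New equilibrium: consumers pay €87, suppliers receive €67, Q = 186. (Wedge: Pb − Ps = 20.)
ΔCS is the trapezoid between Q = 186 and Q = 234 of height €12: ½ · (234 + 186) · 12 = €2520.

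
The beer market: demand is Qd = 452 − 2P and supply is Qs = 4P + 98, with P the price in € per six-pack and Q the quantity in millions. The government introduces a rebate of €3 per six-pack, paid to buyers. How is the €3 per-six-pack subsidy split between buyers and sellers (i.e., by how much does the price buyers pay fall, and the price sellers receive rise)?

Buyers gain €2 per six-pack; sellers gain €1 per six-pack.

Before the subsidy: set 452 − 2P = 4P + 98 → P* = €59, Q* = 334.
With a per-unit subsidy paid to buyers, each effectively pays P − 3, so demand becomes Qd = 452 − 2(P − 3).
Solving gives Q = 338 with buyers paying €57 and sellers receiving €60 (the €3 wedge).
Gain to buyers: €2; to sellers: €1. (They sum to €3.)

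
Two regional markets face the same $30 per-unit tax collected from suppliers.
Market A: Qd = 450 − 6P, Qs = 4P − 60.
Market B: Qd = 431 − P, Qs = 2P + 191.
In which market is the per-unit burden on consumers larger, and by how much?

Market A: pre-tax P* = $51, Q* = 144; post-tax Q = 72; per-unit burden on consumers = $12.
Market B: pre-tax P* = $80, Q* = 351; post-tax Q = 331; per-unit burden on consumers = $20.
Difference: $12 vs $20 → market B is larger by $8.

Market B, by $8.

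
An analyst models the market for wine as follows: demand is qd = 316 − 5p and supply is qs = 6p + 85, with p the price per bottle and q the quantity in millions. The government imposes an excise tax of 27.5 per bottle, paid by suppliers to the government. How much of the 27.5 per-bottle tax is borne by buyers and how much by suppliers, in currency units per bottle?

Buyers bear 15 per bottle; suppliers bear 12.5 per bottle.

Without the tax, 316 − 5p = 6p + 85 gives 11p = 231, so p* = 21 and q* = 211.
With the tax collected from suppliers, supply shifts: qs = 6(p − 27.5) + 85.
Solving gives q = 136 with buyers paying 36 and suppliers receiving 8.5 (the 27.5 wedge).
Burden on buyers: 15; on suppliers: 12.5. (They sum to 27.5.)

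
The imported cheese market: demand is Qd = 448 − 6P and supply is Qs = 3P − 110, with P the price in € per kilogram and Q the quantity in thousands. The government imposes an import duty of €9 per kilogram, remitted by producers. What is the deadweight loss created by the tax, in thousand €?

Before the tax: set 448 − 6P = 3P − 110 → P* = €62, Q* = 76.
With the tax collected from producers, supply shifts: Qs = 3(P − 9) − 110.
Solving gives Q = 58 with consumers paying €65 and producers receiving €56 (the €9 wedge).
Quantity falls by |ΔQ| = |76 − 58| = 18.
DWL = ½ · t · |ΔQ| = ½ · 9 · 18 = €81.

Deadweight loss = €81 thousand.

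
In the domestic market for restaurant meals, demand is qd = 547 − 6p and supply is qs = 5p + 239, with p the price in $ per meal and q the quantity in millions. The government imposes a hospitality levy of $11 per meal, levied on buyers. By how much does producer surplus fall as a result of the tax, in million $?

Without the tax, 547 − 6p = 5p + 239 gives 11p = 308, so p* = $28 and q* = 379.
With the tax collected from buyers, demand (in seller-price terms) shifts: qd = 547 − 6(p + 11).
Solving gives q = 349 with buyers paying $33 and producers receiving $22 (the $11 wedge).
ΔPS is the trapezoid between Q = 349 and Q = 379 of height $6: ½ · (379 + 349) · 6 = $2184.

Producer surplus falls by $2184 million.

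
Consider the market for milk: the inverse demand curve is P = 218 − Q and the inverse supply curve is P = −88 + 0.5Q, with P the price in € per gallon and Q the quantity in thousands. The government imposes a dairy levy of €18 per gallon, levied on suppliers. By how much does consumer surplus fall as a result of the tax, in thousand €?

Rewrite in direct form: Qd = 218 − P and Qs = 2P + 176.
Without the tax, 218 − P = 2P + 176 gives 3P = 42, so P* = €14 and Q* = 204.
With the tax collected from suppliers, supply shifts: Qs = 2(P − 18) + 176.
New equilibrium: consumers pay €26, suppliers receive €8, Q = 192. (Wedge: Pb − Ps = 18.)
ΔCS is the trapezoid between Q = 192 and Q = 204 of height €12: ½ · (204 + 192) · 12 = €2376.

Consumer surplus falls by €2376 thousand.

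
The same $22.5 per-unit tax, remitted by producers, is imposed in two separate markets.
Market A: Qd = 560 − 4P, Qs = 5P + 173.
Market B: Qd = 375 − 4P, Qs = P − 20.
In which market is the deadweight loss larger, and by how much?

Market A: pre-tax P* = $43, Q* = 388; post-tax Q = 338; deadweight loss = $562.5.
Market B: pre-tax P* = $79, Q* = 59; post-tax Q = 41; deadweight loss = $202.5.
Difference: $562.5 vs $202.5 → market A is larger by $360.

Market A, by $360.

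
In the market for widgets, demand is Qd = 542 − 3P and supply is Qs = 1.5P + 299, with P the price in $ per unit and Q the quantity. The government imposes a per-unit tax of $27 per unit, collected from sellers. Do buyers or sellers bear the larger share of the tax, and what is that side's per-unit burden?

Sellers bear the larger share: $18 per unit.

Before the tax: set 542 − 3P = 1.5P + 299 → P* = $54, Q* = 380.
With the tax collected from sellers, supply shifts: Qs = 1.5(P − 27) + 299.
New equilibrium: buyers pay $63, sellers receive $36, Q = 353. (Wedge: Pb − Ps = 27.)
Per-unit burden: buyers $9, sellers $18.
Sellers take the larger share because supply is less price-elastic here (demand slope 3 vs supply slope 1.5).
The less price-elastic side of the market bears the larger share of a per-unit tax.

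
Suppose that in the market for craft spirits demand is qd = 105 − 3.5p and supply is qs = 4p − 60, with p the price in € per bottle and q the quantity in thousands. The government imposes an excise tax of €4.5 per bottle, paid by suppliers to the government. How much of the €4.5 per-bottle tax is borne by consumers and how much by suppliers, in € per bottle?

Consumers bear €2.4 per bottle; suppliers bear €2.1 per bottle.

Before the tax: set 105 − 3.5p = 4p − 60 → p* = €22, q* = 28.
With the tax collected from suppliers, supply shifts: qs = 4(p − 4.5) − 60.
Solving gives q = 19.6 with consumers paying €24.4 and suppliers receiving €19.9 (the €4.5 wedge).
Burden on consumers: €2.4; on suppliers: €2.1. (They sum to €4.5.)
The less price-elastic side of the market bears the larger share of a per-unit tax.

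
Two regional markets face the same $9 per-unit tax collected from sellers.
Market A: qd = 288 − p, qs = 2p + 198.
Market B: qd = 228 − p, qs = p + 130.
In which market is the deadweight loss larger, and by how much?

Market A, by $6.75.

Market A: pre-tax p* = $30, q* = 258; post-tax q = 252; deadweight loss = $27.
Market B: pre-tax p* = $49, q* = 179; post-tax q = 174.5; deadweight loss = $20.25.
Difference: $27 vs $20.25 → market A is larger by $6.75.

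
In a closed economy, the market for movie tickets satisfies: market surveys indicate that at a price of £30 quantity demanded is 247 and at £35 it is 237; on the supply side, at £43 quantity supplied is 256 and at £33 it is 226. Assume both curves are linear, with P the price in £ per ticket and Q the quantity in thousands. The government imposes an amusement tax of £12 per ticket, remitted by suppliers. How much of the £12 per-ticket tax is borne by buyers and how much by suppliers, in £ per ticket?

Demand slope: (237 − 247)/(35 − 30) = -2, so Qd = 307 − 2P.
Supply slope: (226 − 256)/(33 − 43) = 3, so Qs = 3P + 127.
Without the tax, 307 − 2P = 3P + 127 gives 5P = 180, so P* = £36 and Q* = 235.
With the tax collected from suppliers, supply shifts: Qs = 3(P − 12) + 127.
Solving gives Q = 220.6 with buyers paying £43.2 and suppliers receiving £31.2 (the £12 wedge).
Burden on buyers: £7.2; on suppliers: £4.8. (They sum to £12.)
The less price-elastic side of the market bears the larger share of a per-unit tax.

Buyers bear £7.2 per ticket; suppliers bear £4.8 per ticket.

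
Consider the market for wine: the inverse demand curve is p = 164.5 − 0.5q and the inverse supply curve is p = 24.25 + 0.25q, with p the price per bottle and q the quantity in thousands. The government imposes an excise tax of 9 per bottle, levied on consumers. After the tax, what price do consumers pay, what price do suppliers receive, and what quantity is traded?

Rewrite in direct form: qd = 329 − 2p and qs = 4p − 97.
Before the tax: set 329 − 2p = 4p − 97 → p* = 71, q* = 187.
With the tax collected from consumers, demand (in seller-price terms) shifts: qd = 329 − 2(p + 9).
Solving gives q = 175 with consumers paying 77 and suppliers receiving 68 (the 9 wedge).
The less price-elastic side of the market bears the larger share of a per-unit tax.

Consumers pay 77; suppliers receive 68; quantity = 175.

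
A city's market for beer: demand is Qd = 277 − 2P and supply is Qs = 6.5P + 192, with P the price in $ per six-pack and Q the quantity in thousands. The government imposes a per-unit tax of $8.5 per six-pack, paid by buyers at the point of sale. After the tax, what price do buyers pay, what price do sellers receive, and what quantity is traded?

Buyers pay $16.5; sellers receive $8; quantity = 244.

Without the tax, 277 − 2P = 6.5P + 192 gives 8.5P = 85, so P* = $10 and Q* = 257.
With the tax collected from buyers, demand (in seller-price terms) shifts: Qd = 277 − 2(P + 8.5).
New equilibrium: buyers pay $16.5, sellers receive $8, Q = 244. (Wedge: Pb − Ps = 8.5.)
The less price-elastic side of the market bears the larger share of a per-unit tax.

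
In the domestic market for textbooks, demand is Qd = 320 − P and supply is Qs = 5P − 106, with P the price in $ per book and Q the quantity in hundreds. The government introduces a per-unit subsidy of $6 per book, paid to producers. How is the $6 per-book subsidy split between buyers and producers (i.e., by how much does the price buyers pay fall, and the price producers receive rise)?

Without the subsidy, 320 − P = 5P − 106 gives 6P = 426, so P* = $71 and Q* = 249.
With a per-unit subsidy paid to producers, each receives P + 6 per unit sold, so supply becomes Qs = 5(P + 6) − 106.
Solving gives Q = 254 with buyers paying $66 and producers receiving $72 (the $6 wedge).
Gain to buyers: $5; to producers: $1. (They sum to $6.)

Buyers gain $5 per book; producers gain $1 per book.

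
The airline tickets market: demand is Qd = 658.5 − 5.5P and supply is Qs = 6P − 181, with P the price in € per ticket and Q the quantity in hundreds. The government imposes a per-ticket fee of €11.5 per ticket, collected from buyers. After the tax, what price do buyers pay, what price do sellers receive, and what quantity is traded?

Without the tax, 658.5 − 5.5P = 6P − 181 gives 11.5P = 839.5, so P* = €73 and Q* = 257.
With the tax collected from buyers, demand (in seller-price terms) shifts: Qd = 658.5 − 5.5(P + 11.5).
New equilibrium: buyers pay €79, sellers receive €67.5, Q = 224. (Wedge: Pb − Ps = 11.5.)

Buyers pay €79; sellers receive €67.5; quantity = 224.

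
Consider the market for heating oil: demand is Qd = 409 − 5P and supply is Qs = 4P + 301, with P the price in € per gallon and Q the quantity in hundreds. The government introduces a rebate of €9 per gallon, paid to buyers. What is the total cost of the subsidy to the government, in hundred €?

Without the subsidy, 409 − 5P = 4P + 301 gives 9P = 108, so P* = €12 and Q* = 349.
With a per-unit subsidy paid to buyers, each effectively pays P − 9, so demand becomes Qd = 409 − 5(P − 9).
New equilibrium: buyers pay €8, producers receive €17, Q = 369. (Wedge: Pb − Ps = −9.)
Outlay = t · Q = 9 · 369 = €3321.

Government outlay = €3321 hundred.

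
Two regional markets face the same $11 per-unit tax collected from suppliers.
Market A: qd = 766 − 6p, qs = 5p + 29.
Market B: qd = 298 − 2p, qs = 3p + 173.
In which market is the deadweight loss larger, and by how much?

Market A, by $92.4.

Market A: pre-tax p* = $67, q* = 364; post-tax q = 334; deadweight loss = $165.
Market B: pre-tax p* = $25, q* = 248; post-tax q = 234.8; deadweight loss = $72.6.
Difference: $165 vs $72.6 → market A is larger by $92.4.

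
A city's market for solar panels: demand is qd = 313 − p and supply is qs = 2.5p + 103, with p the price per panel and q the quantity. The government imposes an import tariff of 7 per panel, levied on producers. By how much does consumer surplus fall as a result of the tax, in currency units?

Consumer surplus falls by 1252.5.

Without the tax, 313 − p = 2.5p + 103 gives 3.5p = 210, so p* = 60 and q* = 253.
With the tax collected from producers, supply shifts: qs = 2.5(p − 7) + 103.
Solving gives q = 248 with buyers paying 65 and producers receiving 58 (the 7 wedge).
ΔCS is the trapezoid between Q = 248 and Q = 253 of height 5: ½ · (253 + 248) · 5 = 1252.5.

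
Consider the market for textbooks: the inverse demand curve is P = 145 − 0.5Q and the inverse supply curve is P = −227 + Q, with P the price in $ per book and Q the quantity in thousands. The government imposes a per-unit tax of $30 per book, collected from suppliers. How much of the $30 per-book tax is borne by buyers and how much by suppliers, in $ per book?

Inverting to Q(P) form: Qd = 290 − 2P; Qs = P + 227.
Without the tax, 290 − 2P = P + 227 gives 3P = 63, so P* = $21 and Q* = 248.
With the tax collected from suppliers, supply shifts: Qs = (P − 30) + 227.
Solving gives Q = 228 with buyers paying $31 and suppliers receiving $1 (the $30 wedge).
Burden on buyers: $10; on suppliers: $20. (They sum to $30.)

Buyers bear $10 per book; suppliers bear $20 per book.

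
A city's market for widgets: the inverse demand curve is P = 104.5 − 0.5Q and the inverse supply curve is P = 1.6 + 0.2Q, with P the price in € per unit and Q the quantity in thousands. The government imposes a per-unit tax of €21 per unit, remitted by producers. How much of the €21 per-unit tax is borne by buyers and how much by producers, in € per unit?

Buyers bear €15 per unit; producers bear €6 per unit.

Rewrite in direct form: Qd = 209 − 2P and Qs = 5P − 8.
Without the tax, 209 − 2P = 5P − 8 gives 7P = 217, so P* = €31 and Q* = 147.
With the tax collected from producers, supply shifts: Qs = 5(P − 21) − 8.
Solving gives Q = 117 with buyers paying €46 and producers receiving €25 (the €21 wedge).
Burden on buyers: €15; on producers: €6. (They sum to €21.)
The less price-elastic side of the market bears the larger share of a per-unit tax.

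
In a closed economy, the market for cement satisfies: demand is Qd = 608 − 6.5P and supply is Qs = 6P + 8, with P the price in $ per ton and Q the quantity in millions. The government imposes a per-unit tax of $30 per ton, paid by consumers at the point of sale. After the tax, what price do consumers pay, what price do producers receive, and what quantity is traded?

Before the tax: set 608 − 6.5P = 6P + 8 → P* = $48, Q* = 296.
With the tax collected from consumers, demand (in seller-price terms) shifts: Qd = 608 − 6.5(P + 30).
Solving gives Q = 202.4 with consumers paying $62.4 and producers receiving $32.4 (the $30 wedge).
The less price-elastic side of the market bears the larger share of a per-unit tax.

Consumers pay $62.4; producers receive $32.4; quantity = 202.4.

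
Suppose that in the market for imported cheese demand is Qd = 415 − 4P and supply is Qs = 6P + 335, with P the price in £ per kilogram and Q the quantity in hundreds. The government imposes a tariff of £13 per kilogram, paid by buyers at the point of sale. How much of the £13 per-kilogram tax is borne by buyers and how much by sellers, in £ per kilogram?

Without the tax, 415 − 4P = 6P + 335 gives 10P = 80, so P* = £8 and Q* = 383.
With the tax collected from buyers, demand (in seller-price terms) shifts: Qd = 415 − 4(P + 13).
New equilibrium: buyers pay £15.8, sellers receive £2.8, Q = 351.8. (Wedge: Pb − Ps = 13.)
Burden on buyers: £7.8; on sellers: £5.2. (They sum to £13.)
The less price-elastic side of the market bears the larger share of a per-unit tax.

Buyers bear £7.8 per kilogram; sellers bear £5.2 per kilogram.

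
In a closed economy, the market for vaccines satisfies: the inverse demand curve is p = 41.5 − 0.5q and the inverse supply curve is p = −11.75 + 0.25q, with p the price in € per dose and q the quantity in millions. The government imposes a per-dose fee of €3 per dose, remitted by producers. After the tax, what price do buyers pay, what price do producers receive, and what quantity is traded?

Inverting to q(p) form: qd = 83 − 2p; qs = 4p + 47.
Before the tax: set 83 − 2p = 4p + 47 → p* = €6, q* = 71.
With the tax collected from producers, supply shifts: qs = 4(p − 3) + 47.
Solving gives q = 67 with buyers paying €8 and producers receiving €5 (the €3 wedge).

Buyers pay €8; producers receive €5; quantity = 67.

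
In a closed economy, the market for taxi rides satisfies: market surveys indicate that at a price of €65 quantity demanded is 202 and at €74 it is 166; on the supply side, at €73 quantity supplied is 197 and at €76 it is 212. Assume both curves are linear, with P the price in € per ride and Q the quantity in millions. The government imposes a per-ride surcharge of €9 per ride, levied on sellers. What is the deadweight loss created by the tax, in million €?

Deadweight loss = €90 million.

Demand slope: (166 − 202)/(74 − 65) = -4, so Qd = 462 − 4P.
Supply slope: (212 − 197)/(76 − 73) = 5, so Qs = 5P − 168.
Without the tax, 462 − 4P = 5P − 168 gives 9P = 630, so P* = €70 and Q* = 182.
With the tax collected from sellers, supply shifts: Qs = 5(P − 9) − 168.
New equilibrium: consumers pay €75, sellers receive €66, Q = 162. (Wedge: Pb − Ps = 9.)
Quantity falls by |ΔQ| = |182 − 162| = 20.
DWL = ½ · t · |ΔQ| = ½ · 9 · 20 = €90.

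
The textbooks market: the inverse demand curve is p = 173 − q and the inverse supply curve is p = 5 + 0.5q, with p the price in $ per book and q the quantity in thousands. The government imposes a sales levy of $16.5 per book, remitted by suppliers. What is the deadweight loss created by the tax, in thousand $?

Deadweight loss = $90.75 thousand.

Rewrite in direct form: qd = 173 − p and qs = 2p − 10.
Before the tax: set 173 − p = 2p − 10 → p* = $61, q* = 112.
With the tax collected from suppliers, supply shifts: qs = 2(p − 16.5) − 10.
New equilibrium: consumers pay $72, suppliers receive $55.5, q = 101. (Wedge: pb − ps = 16.5.)
Quantity falls by |ΔQ| = |112 − 101| = 11.
DWL = ½ · t · |ΔQ| = ½ · 16.5 · 11 = $90.75.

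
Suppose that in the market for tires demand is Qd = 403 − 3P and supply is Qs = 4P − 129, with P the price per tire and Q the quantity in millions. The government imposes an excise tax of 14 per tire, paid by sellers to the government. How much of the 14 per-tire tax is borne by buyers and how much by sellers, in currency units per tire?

Buyers bear 8 per tire; sellers bear 6 per tire.

Before the tax: set 403 − 3P = 4P − 129 → P* = 76, Q* = 175.
With the tax collected from sellers, supply shifts: Qs = 4(P − 14) − 129.
New equilibrium: buyers pay 84, sellers receive 70, Q = 151. (Wedge: Pb − Ps = 14.)
Burden on buyers: 8; on sellers: 6. (They sum to 14.)
The less price-elastic side of the market bears the larger share of a per-unit tax.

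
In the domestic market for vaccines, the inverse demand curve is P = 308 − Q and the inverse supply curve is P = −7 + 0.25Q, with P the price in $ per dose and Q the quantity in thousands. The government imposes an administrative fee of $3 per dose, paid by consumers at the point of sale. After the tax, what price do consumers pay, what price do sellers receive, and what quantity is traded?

Consumers pay $58.4; sellers receive $55.4; quantity = 249.6.

Inverting to Q(P) form: Qd = 308 − P; Qs = 4P + 28.
Before the tax: set 308 − P = 4P + 28 → P* = $56, Q* = 252.
With the tax collected from consumers, demand (in seller-price terms) shifts: Qd = 308 − (P + 3).
Solving gives Q = 249.6 with consumers paying $58.4 and sellers receiving $55.4 (the $3 wedge).
The less price-elastic side of the market bears the larger share of a per-unit tax.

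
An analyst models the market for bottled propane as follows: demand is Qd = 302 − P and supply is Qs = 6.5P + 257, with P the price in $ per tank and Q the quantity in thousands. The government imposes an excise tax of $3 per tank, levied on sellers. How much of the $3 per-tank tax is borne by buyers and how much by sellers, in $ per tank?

Buyers bear $2.6 per tank; sellers bear $0.4 per tank.

Before the tax: set 302 − P = 6.5P + 257 → P* = $6, Q* = 296.
With the tax collected from sellers, supply shifts: Qs = 6.5(P − 3) + 257.
New equilibrium: buyers pay $8.6, sellers receive $5.6, Q = 293.4. (Wedge: Pb − Ps = 3.)
Burden on buyers: $2.6; on sellers: $0.4. (They sum to $3.)
The less price-elastic side of the market bears the larger share of a per-unit tax.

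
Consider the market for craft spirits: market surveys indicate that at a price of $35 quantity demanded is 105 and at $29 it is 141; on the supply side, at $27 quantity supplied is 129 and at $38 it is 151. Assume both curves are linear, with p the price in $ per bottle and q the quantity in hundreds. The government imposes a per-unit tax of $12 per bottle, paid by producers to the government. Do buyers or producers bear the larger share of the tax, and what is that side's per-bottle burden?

Producers bear the larger share: $9 per bottle.

Demand slope: (141 − 105)/(29 − 35) = -6, so qd = 315 − 6p.
Supply slope: (151 − 129)/(38 − 27) = 2, so qs = 2p + 75.
Without the tax, 315 − 6p = 2p + 75 gives 8p = 240, so p* = $30 and q* = 135.
With the tax collected from producers, supply shifts: qs = 2(p − 12) + 75.
New equilibrium: buyers pay $33, producers receive $21, q = 117. (Wedge: pb − ps = 12.)
Per-bottle burden: buyers $3, producers $9.
Producers take the larger share because supply is less price-elastic here (demand slope 6 vs supply slope 2).
The less price-elastic side of the market bears the larger share of a per-unit tax.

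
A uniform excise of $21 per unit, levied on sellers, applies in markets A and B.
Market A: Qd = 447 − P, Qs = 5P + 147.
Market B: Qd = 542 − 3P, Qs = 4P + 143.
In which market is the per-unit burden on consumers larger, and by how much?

Market A, by $5.5.

Market A: pre-tax P* = $50, Q* = 397; post-tax Q = 379.5; per-unit burden on consumers = $17.5.
Market B: pre-tax P* = $57, Q* = 371; post-tax Q = 335; per-unit burden on consumers = $12.
Difference: $17.5 vs $12 → market A is larger by $5.5.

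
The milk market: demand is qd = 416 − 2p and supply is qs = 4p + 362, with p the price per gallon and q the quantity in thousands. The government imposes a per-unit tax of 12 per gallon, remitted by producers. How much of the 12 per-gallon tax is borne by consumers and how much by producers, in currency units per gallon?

Before the tax: set 416 − 2p = 4p + 362 → p* = 9, q* = 398.
With the tax collected from producers, supply shifts: qs = 4(p − 12) + 362.
Solving gives q = 382 with consumers paying 17 and producers receiving 5 (the 12 wedge).
Burden on consumers: 8; on producers: 4. (They sum to 12.)
The less price-elastic side of the market bears the larger share of a per-unit tax.

Consumers bear 8 per gallon; producers bear 4 per gallon.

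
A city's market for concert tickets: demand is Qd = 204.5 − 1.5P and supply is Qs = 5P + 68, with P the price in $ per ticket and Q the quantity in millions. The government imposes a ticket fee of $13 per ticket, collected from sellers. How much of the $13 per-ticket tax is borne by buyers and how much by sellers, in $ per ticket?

Before the tax: set 204.5 − 1.5P = 5P + 68 → P* = $21, Q* = 173.
With the tax collected from sellers, supply shifts: Qs = 5(P − 13) + 68.
New equilibrium: buyers pay $31, sellers receive $18, Q = 158. (Wedge: Pb − Ps = 13.)
Burden on buyers: $10; on sellers: $3. (They sum to $13.)

Buyers bear $10 per ticket; sellers bear $3 per ticket.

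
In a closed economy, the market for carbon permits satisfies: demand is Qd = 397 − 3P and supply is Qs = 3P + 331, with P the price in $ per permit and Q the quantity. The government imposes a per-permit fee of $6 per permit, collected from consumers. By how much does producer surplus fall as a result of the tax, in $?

Before the tax: set 397 − 3P = 3P + 331 → P* = $11, Q* = 364.
With the tax collected from consumers, demand (in seller-price terms) shifts: Qd = 397 − 3(P + 6).
Solving gives Q = 355 with consumers paying $14 and sellers receiving $8 (the $6 wedge).
ΔPS is the trapezoid between Q = 355 and Q = 364 of height $3: ½ · (364 + 355) · 3 = $1078.5.

Producer surplus falls by $1078.5.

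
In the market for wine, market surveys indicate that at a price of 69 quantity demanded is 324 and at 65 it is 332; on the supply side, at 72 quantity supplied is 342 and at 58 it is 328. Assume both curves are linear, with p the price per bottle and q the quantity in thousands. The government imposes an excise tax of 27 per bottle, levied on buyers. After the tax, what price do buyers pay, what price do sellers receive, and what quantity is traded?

Buyers pay 73; sellers receive 46; quantity = 316.

Demand slope: (332 − 324)/(65 − 69) = -2, so qd = 462 − 2p.
Supply slope: (328 − 342)/(58 − 72) = 1, so qs = p + 270.
Without the tax, 462 − 2p = p + 270 gives 3p = 192, so p* = 64 and q* = 334.
With the tax collected from buyers, demand (in seller-price terms) shifts: qd = 462 − 2(p + 27).
New equilibrium: buyers pay 73, sellers receive 46, q = 316. (Wedge: pb − ps = 27.)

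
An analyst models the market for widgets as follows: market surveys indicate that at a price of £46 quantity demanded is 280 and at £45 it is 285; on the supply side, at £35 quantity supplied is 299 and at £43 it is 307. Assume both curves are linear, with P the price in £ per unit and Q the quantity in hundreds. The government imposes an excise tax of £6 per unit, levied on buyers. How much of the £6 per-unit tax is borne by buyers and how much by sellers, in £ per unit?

Demand slope: (285 − 280)/(45 − 46) = -5, so Qd = 510 − 5P.
Supply slope: (307 − 299)/(43 − 35) = 1, so Qs = P + 264.
Without the tax, 510 − 5P = P + 264 gives 6P = 246, so P* = £41 and Q* = 305.
With the tax collected from buyers, demand (in seller-price terms) shifts: Qd = 510 − 5(P + 6).
New equilibrium: buyers pay £42, sellers receive £36, Q = 300. (Wedge: Pb − Ps = 6.)
Burden on buyers: £1; on sellers: £5. (They sum to £6.)

Buyers bear £1 per unit; sellers bear £5 per unit.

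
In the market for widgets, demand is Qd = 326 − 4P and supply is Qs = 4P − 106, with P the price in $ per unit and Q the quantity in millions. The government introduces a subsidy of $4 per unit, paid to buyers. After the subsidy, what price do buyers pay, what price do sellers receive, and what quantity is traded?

Before the subsidy: set 326 − 4P = 4P − 106 → P* = $54, Q* = 110.
With a per-unit subsidy paid to buyers, each effectively pays P − 4, so demand becomes Qd = 326 − 4(P − 4).
Solving gives Q = 118 with buyers paying $52 and sellers receiving $56 (the $4 wedge).

Buyers pay $52; sellers receive $56; quantity = 118.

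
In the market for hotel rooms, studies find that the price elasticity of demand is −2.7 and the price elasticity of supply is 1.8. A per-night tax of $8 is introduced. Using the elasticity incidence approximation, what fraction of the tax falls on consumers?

Incidence ratio: consumers' share ≈ εs / (εs + |εd|) = 1.8 / (1.8 + 2.7) = 0.4.
Supply is the less elastic side, so consumers bear the smaller share.

Consumers' share ≈ 0.4.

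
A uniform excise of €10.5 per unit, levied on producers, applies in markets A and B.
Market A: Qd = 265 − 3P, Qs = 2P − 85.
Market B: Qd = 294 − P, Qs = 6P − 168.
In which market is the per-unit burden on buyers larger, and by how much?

Market B, by €4.8.

Market A: pre-tax P* = €70, Q* = 55; post-tax Q = 42.4; per-unit burden on buyers = €4.2.
Market B: pre-tax P* = €66, Q* = 228; post-tax Q = 219; per-unit burden on buyers = €9.
Difference: €4.2 vs €9 → market B is larger by €4.8.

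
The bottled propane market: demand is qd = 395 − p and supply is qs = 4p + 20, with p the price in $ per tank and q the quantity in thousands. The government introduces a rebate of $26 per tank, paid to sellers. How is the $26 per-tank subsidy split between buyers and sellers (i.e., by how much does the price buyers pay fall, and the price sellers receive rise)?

Buyers gain $20.8 per tank; sellers gain $5.2 per tank.

Before the subsidy: set 395 − p = 4p + 20 → p* = $75, q* = 320.
With a per-unit subsidy paid to sellers, each receives p + 26 per unit sold, so supply becomes qs = 4(p + 26) + 20.
New equilibrium: buyers pay $54.2, sellers receive $80.2, q = 340.8. (Wedge: pb − ps = −26.)
Gain to buyers: $20.8; to sellers: $5.2. (They sum to $26.)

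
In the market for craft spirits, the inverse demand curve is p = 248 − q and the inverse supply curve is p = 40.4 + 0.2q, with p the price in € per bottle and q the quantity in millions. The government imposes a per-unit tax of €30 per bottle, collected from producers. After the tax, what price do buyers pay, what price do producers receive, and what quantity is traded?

Buyers pay €100; producers receive €70; quantity = 148.

Inverting to q(p) form: qd = 248 − p; qs = 5p − 202.
Without the tax, 248 − p = 5p − 202 gives 6p = 450, so p* = €75 and q* = 173.
With the tax collected from producers, supply shifts: qs = 5(p − 30) − 202.
Solving gives q = 148 with buyers paying €100 and producers receiving €70 (the €30 wedge).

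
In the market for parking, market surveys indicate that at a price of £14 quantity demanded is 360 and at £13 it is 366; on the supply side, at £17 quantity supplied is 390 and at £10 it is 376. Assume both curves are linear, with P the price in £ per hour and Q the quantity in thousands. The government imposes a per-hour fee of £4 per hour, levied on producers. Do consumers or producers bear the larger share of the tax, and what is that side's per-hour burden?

Demand slope: (366 − 360)/(13 − 14) = -6, so Qd = 444 − 6P.
Supply slope: (376 − 390)/(10 − 17) = 2, so Qs = 2P + 356.
Before the tax: set 444 − 6P = 2P + 356 → P* = £11, Q* = 378.
With the tax collected from producers, supply shifts: Qs = 2(P − 4) + 356.
Solving gives Q = 372 with consumers paying £12 and producers receiving £8 (the £4 wedge).
Per-hour burden: consumers £1, producers £3.
Producers take the larger share because supply is less price-elastic here (demand slope 6 vs supply slope 2).

Producers bear the larger share: £3 per hour.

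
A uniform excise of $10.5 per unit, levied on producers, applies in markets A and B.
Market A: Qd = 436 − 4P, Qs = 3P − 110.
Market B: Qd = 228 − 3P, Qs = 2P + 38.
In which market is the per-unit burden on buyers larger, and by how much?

Market A: pre-tax P* = $78, Q* = 124; post-tax Q = 106; per-unit burden on buyers = $4.5.
Market B: pre-tax P* = $38, Q* = 114; post-tax Q = 101.4; per-unit burden on buyers = $4.2.
Difference: $4.5 vs $4.2 → market A is larger by $0.3.

Market A, by $0.3.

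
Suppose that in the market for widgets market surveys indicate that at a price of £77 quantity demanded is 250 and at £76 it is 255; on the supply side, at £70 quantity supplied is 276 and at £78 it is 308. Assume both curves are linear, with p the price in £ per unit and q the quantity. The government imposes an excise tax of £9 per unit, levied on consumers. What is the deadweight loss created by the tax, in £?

Demand slope: (255 − 250)/(76 − 77) = -5, so qd = 635 − 5p.
Supply slope: (308 − 276)/(78 − 70) = 4, so qs = 4p − 4.
Without the tax, 635 − 5p = 4p − 4 gives 9p = 639, so p* = £71 and q* = 280.
With the tax collected from consumers, demand (in seller-price terms) shifts: qd = 635 − 5(p + 9).
Solving gives q = 260 with consumers paying £75 and suppliers receiving £66 (the £9 wedge).
Quantity falls by |ΔQ| = |280 − 260| = 20.
DWL = ½ · t · |ΔQ| = ½ · 9 · 20 = £90.

Deadweight loss = £90.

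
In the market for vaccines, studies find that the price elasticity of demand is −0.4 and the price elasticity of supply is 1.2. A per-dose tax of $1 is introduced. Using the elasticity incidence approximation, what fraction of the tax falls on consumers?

Incidence ratio: consumers' share ≈ εs / (εs + |εd|) = 1.2 / (1.2 + 0.4) = 0.75.
Supply is the more elastic side, so consumers bear the larger share.

Consumers' share ≈ 0.75.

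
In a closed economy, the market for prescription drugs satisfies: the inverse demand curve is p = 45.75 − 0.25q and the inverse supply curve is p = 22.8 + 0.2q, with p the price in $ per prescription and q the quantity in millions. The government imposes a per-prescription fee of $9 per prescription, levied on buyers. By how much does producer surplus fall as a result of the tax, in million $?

Inverting to q(p) form: qd = 183 − 4p; qs = 5p − 114.
Before the tax: set 183 − 4p = 5p − 114 → p* = $33, q* = 51.
With the tax collected from buyers, demand (in seller-price terms) shifts: qd = 183 − 4(p + 9).
Solving gives q = 31 with buyers paying $38 and producers receiving $29 (the $9 wedge).
ΔPS is the trapezoid between Q = 31 and Q = 51 of height $4: ½ · (51 + 31) · 4 = $164.

Producer surplus falls by $164 million.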